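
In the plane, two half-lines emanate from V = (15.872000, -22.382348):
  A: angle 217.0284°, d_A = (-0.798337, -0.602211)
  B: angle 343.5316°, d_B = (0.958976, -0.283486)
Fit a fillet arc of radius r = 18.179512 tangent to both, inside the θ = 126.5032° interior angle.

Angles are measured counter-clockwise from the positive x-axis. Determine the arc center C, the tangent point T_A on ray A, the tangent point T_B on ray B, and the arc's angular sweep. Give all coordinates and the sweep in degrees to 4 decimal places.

bisector direction at 280.2800° = (0.178459,-0.983947)
center distance |VC| = r/sin(θ/2) = 18.179512/sin(63.2516°) = 20.357990
C = V + |VC|·bis = (19.5051,-42.4135)
T_A = V + ((C−V)·d_A)·d_A = V + 9.1626·d_A = (8.5572,-27.9002)
T_B = V + ((C−V)·d_B)·d_B = V + 9.1626·d_B = (24.6587,-24.9798)
sweep = 180° − θ = 53.4968°

center=(19.5051,-42.4135) T_A=(8.5572,-27.9002) T_B=(24.6587,-24.9798) sweep=53.4968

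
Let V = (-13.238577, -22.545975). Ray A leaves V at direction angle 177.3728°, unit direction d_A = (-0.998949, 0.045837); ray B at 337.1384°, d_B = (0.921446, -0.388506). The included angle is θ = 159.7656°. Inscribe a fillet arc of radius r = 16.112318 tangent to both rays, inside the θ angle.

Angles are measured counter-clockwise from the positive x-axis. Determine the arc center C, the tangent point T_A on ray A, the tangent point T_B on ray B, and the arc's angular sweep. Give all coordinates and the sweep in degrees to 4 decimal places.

center=(-16.8491,-38.5096) T_A=(-16.1106,-22.4142) T_B=(-10.5894,-23.6629) sweep=20.2344

bisector direction at 257.2556° = (-0.220602,-0.975364)
center distance |VC| = r/sin(θ/2) = 16.112318/sin(79.8828°) = 16.366814
C = V + |VC|·bis = (-16.8491,-38.5096)
T_A = V + ((C−V)·d_A)·d_A = V + 2.8750·d_A = (-16.1106,-22.4142)
T_B = V + ((C−V)·d_B)·d_B = V + 2.8750·d_B = (-10.5894,-23.6629)
sweep = 180° − θ = 20.2344°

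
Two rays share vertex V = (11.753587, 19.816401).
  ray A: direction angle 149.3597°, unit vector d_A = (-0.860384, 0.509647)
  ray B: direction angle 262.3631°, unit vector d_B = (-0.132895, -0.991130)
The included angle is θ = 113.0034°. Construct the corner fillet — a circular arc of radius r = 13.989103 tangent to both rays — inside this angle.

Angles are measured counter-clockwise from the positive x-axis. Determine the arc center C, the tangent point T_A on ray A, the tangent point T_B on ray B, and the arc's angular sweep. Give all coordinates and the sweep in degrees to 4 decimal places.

bisector direction at 205.8614° = (-0.899852,-0.436196)
center distance |VC| = r/sin(θ/2) = 13.989103/sin(56.5017°) = 16.775472
C = V + |VC|·bis = (-3.3419,12.4990)
T_A = V + ((C−V)·d_A)·d_A = V + 9.2586·d_A = (3.7876,24.5350)
T_B = V + ((C−V)·d_B)·d_B = V + 9.2586·d_B = (10.5232,10.6399)
sweep = 180° − θ = 66.9966°

center=(-3.3419,12.4990) T_A=(3.7876,24.5350) T_B=(10.5232,10.6399) sweep=66.9966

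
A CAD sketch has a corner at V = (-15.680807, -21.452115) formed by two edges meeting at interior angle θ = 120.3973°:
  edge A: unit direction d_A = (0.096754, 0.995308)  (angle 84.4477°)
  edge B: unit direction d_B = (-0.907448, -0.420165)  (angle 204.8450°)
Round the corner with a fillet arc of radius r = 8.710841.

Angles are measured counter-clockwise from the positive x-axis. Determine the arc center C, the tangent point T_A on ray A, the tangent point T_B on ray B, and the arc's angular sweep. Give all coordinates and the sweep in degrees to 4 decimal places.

bisector direction at 144.6464° = (-0.815596,0.578622)
center distance |VC| = r/sin(θ/2) = 8.710841/sin(60.1987°) = 10.038379
C = V + |VC|·bis = (-23.8681,-15.6437)
T_A = V + ((C−V)·d_A)·d_A = V + 4.9890·d_A = (-15.1981,-16.4865)
T_B = V + ((C−V)·d_B)·d_B = V + 4.9890·d_B = (-20.2081,-23.5483)
sweep = 180° − θ = 59.6027°

center=(-23.8681,-15.6437) T_A=(-15.1981,-16.4865) T_B=(-20.2081,-23.5483) sweep=59.6027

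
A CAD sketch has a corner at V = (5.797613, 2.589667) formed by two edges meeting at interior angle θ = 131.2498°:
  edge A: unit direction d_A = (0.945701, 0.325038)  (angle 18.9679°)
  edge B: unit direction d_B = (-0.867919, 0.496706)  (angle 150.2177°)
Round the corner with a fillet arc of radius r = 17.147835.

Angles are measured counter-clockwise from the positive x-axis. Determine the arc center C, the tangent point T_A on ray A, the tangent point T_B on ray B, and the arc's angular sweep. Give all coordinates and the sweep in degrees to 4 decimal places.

bisector direction at 84.5928° = (0.094233,0.995550)
center distance |VC| = r/sin(θ/2) = 17.147835/sin(65.6249°) = 18.825919
C = V + |VC|·bis = (7.5716,21.3318)
T_A = V + ((C−V)·d_A)·d_A = V + 7.7696·d_A = (13.1453,5.1151)
T_B = V + ((C−V)·d_B)·d_B = V + 7.7696·d_B = (-0.9458,6.4489)
sweep = 180° − θ = 48.7502°

center=(7.5716,21.3318) T_A=(13.1453,5.1151) T_B=(-0.9458,6.4489) sweep=48.7502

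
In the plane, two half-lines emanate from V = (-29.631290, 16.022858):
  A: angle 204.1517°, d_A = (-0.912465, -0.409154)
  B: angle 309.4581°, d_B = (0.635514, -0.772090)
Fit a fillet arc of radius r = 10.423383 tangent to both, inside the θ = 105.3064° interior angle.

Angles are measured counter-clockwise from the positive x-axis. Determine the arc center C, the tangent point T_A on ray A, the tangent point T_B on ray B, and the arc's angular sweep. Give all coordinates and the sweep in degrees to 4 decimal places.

bisector direction at 256.8049° = (-0.228268,-0.973598)
center distance |VC| = r/sin(θ/2) = 10.423383/sin(52.6532°) = 13.111533
C = V + |VC|·bis = (-32.6242,3.2575)
T_A = V + ((C−V)·d_A)·d_A = V + 7.9540·d_A = (-36.8890,12.7685)
T_B = V + ((C−V)·d_B)·d_B = V + 7.9540·d_B = (-24.5764,9.8817)
sweep = 180° − θ = 74.6936°

center=(-32.6242,3.2575) T_A=(-36.8890,12.7685) T_B=(-24.5764,9.8817) sweep=74.6936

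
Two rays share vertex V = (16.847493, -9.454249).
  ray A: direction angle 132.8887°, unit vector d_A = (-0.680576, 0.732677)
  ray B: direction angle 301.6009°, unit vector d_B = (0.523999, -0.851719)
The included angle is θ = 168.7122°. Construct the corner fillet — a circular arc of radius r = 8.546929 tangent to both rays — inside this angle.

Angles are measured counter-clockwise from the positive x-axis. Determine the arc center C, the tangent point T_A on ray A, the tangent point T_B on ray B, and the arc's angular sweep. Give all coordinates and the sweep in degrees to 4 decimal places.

center=(10.0105,-14.6522) T_A=(16.2726,-8.8354) T_B=(17.2901,-10.1736) sweep=11.2878

bisector direction at 217.2448° = (-0.796057,-0.605222)
center distance |VC| = r/sin(θ/2) = 8.546929/sin(84.3561°) = 8.588563
C = V + |VC|·bis = (10.0105,-14.6522)
T_A = V + ((C−V)·d_A)·d_A = V + 0.8446·d_A = (16.2726,-8.8354)
T_B = V + ((C−V)·d_B)·d_B = V + 0.8446·d_B = (17.2901,-10.1736)
sweep = 180° − θ = 11.2878°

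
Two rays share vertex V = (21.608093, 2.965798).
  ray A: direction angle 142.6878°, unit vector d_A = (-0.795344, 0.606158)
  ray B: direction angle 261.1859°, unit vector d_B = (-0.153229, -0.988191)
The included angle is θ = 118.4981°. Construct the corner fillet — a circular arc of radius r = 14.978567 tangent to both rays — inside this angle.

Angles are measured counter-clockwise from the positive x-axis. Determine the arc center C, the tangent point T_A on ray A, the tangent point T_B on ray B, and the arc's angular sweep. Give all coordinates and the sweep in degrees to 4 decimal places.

center=(5.4409,-3.5455) T_A=(14.5203,8.3677) T_B=(20.2426,-5.8406) sweep=61.5019

bisector direction at 201.9369° = (-0.927596,-0.373584)
center distance |VC| = r/sin(θ/2) = 14.978567/sin(59.2490°) = 17.429140
C = V + |VC|·bis = (5.4409,-3.5455)
T_A = V + ((C−V)·d_A)·d_A = V + 8.9116·d_A = (14.5203,8.3677)
T_B = V + ((C−V)·d_B)·d_B = V + 8.9116·d_B = (20.2426,-5.8406)
sweep = 180° − θ = 61.5019°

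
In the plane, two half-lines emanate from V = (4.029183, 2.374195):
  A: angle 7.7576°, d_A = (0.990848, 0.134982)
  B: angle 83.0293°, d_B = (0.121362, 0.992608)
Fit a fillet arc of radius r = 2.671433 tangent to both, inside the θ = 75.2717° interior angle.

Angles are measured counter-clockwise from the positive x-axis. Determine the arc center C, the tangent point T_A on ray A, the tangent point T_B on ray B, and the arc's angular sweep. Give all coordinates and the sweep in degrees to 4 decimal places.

center=(7.1013,5.4888) T_A=(7.4619,2.8418) T_B=(4.4496,5.8130) sweep=104.7283

bisector direction at 45.3934° = (0.702234,0.711946)
center distance |VC| = r/sin(θ/2) = 2.671433/sin(37.6358°) = 4.374803
C = V + |VC|·bis = (7.1013,5.4888)
T_A = V + ((C−V)·d_A)·d_A = V + 3.4644·d_A = (7.4619,2.8418)
T_B = V + ((C−V)·d_B)·d_B = V + 3.4644·d_B = (4.4496,5.8130)
sweep = 180° − θ = 104.7283°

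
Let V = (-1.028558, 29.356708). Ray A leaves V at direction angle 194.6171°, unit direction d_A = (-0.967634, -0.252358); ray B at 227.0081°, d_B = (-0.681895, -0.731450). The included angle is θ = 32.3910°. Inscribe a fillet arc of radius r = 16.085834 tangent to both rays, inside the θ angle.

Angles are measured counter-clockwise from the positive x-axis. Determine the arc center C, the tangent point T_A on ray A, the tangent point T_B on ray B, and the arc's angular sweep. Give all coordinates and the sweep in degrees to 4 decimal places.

center=(-50.5606,-0.1851) T_A=(-54.6200,15.3801) T_B=(-38.7947,-11.1540) sweep=147.6090

bisector direction at 210.8126° = (-0.858847,-0.512232)
center distance |VC| = r/sin(θ/2) = 16.085834/sin(16.1955°) = 57.672748
C = V + |VC|·bis = (-50.5606,-0.1851)
T_A = V + ((C−V)·d_A)·d_A = V + 55.3840·d_A = (-54.6200,15.3801)
T_B = V + ((C−V)·d_B)·d_B = V + 55.3840·d_B = (-38.7947,-11.1540)
sweep = 180° − θ = 147.6090°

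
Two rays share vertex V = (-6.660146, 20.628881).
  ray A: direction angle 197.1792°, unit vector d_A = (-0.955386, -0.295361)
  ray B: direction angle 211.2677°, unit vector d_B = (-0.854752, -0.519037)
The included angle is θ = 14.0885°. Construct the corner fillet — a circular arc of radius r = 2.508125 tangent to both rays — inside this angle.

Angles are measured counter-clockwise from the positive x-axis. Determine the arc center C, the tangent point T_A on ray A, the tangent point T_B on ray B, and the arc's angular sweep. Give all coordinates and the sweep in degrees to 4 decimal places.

center=(-25.3112,12.2376) T_A=(-26.0520,14.6338) T_B=(-24.0094,10.0938) sweep=165.9115

bisector direction at 204.2235° = (-0.911952,-0.410296)
center distance |VC| = r/sin(θ/2) = 2.508125/sin(7.0442°) = 20.451808
C = V + |VC|·bis = (-25.3112,12.2376)
T_A = V + ((C−V)·d_A)·d_A = V + 20.2974·d_A = (-26.0520,14.6338)
T_B = V + ((C−V)·d_B)·d_B = V + 20.2974·d_B = (-24.0094,10.0938)
sweep = 180° − θ = 165.9115°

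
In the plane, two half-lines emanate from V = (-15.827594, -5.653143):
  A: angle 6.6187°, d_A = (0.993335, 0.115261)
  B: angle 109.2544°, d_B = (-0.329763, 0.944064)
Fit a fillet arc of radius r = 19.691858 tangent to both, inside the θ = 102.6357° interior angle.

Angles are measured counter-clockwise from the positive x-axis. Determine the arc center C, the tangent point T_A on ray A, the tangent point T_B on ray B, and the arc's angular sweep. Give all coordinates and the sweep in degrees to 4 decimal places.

bisector direction at 57.9365° = (0.530858,0.847461)
center distance |VC| = r/sin(θ/2) = 19.691858/sin(51.3178°) = 25.225754
C = V + |VC|·bis = (-2.4363,15.7247)
T_A = V + ((C−V)·d_A)·d_A = V + 15.7661·d_A = (-0.1666,-3.8359)
T_B = V + ((C−V)·d_B)·d_B = V + 15.7661·d_B = (-21.0267,9.2310)
sweep = 180° − θ = 77.3643°

center=(-2.4363,15.7247) T_A=(-0.1666,-3.8359) T_B=(-21.0267,9.2310) sweep=77.3643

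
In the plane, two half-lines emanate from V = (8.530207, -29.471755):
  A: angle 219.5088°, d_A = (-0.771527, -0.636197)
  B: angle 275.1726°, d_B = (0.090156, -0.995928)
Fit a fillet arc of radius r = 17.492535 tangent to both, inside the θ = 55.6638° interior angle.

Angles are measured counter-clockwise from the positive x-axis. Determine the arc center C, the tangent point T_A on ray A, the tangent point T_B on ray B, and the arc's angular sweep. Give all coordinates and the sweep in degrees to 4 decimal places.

bisector direction at 247.3407° = (-0.385251,-0.922812)
center distance |VC| = r/sin(θ/2) = 17.492535/sin(27.8319°) = 37.466951
C = V + |VC|·bis = (-5.9040,-64.0467)
T_A = V + ((C−V)·d_A)·d_A = V + 33.1328·d_A = (-17.0327,-50.5507)
T_B = V + ((C−V)·d_B)·d_B = V + 33.1328·d_B = (11.5173,-62.4696)
sweep = 180° − θ = 124.3362°

center=(-5.9040,-64.0467) T_A=(-17.0327,-50.5507) T_B=(11.5173,-62.4696) sweep=124.3362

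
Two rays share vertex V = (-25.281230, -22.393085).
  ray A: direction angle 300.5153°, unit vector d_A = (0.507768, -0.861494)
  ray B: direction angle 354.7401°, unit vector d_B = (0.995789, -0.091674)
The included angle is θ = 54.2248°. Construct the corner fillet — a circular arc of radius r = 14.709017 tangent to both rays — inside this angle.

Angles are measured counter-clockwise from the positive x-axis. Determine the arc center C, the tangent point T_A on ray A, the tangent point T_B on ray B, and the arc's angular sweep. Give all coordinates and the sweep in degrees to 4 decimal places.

center=(1.9780,-39.6738) T_A=(-10.6938,-47.1426) T_B=(3.3264,-25.0267) sweep=125.7752

bisector direction at 327.6277° = (0.844587,-0.535419)
center distance |VC| = r/sin(θ/2) = 14.709017/sin(27.1124°) = 32.275192
C = V + |VC|·bis = (1.9780,-39.6738)
T_A = V + ((C−V)·d_A)·d_A = V + 28.7286·d_A = (-10.6938,-47.1426)
T_B = V + ((C−V)·d_B)·d_B = V + 28.7286·d_B = (3.3264,-25.0267)
sweep = 180° − θ = 125.7752°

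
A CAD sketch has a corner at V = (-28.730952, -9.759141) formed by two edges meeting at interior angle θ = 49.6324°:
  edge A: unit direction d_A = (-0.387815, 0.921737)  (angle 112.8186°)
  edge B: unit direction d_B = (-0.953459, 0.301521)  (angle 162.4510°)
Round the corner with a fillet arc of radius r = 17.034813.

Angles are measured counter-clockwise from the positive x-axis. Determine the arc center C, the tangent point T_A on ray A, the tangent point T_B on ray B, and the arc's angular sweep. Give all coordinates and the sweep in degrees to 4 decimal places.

bisector direction at 137.6348° = (-0.738865,0.673854)
center distance |VC| = r/sin(θ/2) = 17.034813/sin(24.8162°) = 40.587225
C = V + |VC|·bis = (-58.7194,17.5907)
T_A = V + ((C−V)·d_A)·d_A = V + 36.8394·d_A = (-43.0178,24.1971)
T_B = V + ((C−V)·d_B)·d_B = V + 36.8394·d_B = (-63.8558,1.3487)
sweep = 180° − θ = 130.3676°

center=(-58.7194,17.5907) T_A=(-43.0178,24.1971) T_B=(-63.8558,1.3487) sweep=130.3676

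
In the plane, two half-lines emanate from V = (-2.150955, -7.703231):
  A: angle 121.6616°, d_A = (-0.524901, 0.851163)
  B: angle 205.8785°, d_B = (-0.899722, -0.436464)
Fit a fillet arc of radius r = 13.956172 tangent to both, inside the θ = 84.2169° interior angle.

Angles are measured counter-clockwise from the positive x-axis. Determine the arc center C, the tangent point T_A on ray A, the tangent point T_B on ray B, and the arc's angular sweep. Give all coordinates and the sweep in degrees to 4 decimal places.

center=(-22.1349,-1.8860) T_A=(-10.2560,5.4396) T_B=(-16.0436,-14.4427) sweep=95.7831

bisector direction at 163.7700° = (-0.960148,0.279493)
center distance |VC| = r/sin(θ/2) = 13.956172/sin(42.1084°) = 20.813456
C = V + |VC|·bis = (-22.1349,-1.8860)
T_A = V + ((C−V)·d_A)·d_A = V + 15.4410·d_A = (-10.2560,5.4396)
T_B = V + ((C−V)·d_B)·d_B = V + 15.4410·d_B = (-16.0436,-14.4427)
sweep = 180° − θ = 95.7831°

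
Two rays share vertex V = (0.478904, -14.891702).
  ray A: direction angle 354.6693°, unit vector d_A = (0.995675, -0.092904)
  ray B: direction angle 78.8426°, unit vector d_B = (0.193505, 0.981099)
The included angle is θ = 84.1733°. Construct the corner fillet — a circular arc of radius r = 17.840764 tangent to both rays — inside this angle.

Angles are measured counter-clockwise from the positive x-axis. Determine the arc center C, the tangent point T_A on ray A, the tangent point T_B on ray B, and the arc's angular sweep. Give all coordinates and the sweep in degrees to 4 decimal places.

bisector direction at 36.7560° = (0.801192,0.598408)
center distance |VC| = r/sin(θ/2) = 17.840764/sin(42.0866°) = 26.617926
C = V + |VC|·bis = (21.8050,1.0367)
T_A = V + ((C−V)·d_A)·d_A = V + 19.7540·d_A = (20.1475,-16.7269)
T_B = V + ((C−V)·d_B)·d_B = V + 19.7540·d_B = (4.3014,4.4889)
sweep = 180° − θ = 95.8267°

center=(21.8050,1.0367) T_A=(20.1475,-16.7269) T_B=(4.3014,4.4889) sweep=95.8267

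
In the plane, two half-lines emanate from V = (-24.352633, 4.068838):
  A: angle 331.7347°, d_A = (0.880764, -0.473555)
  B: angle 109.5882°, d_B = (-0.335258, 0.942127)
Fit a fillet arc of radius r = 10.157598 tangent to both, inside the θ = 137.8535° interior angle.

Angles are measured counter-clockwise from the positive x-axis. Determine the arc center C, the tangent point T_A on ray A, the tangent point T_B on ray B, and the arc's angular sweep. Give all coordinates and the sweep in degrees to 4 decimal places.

bisector direction at 40.6615° = (0.758573,0.651588)
center distance |VC| = r/sin(θ/2) = 10.157598/sin(68.9267°) = 10.885611
C = V + |VC|·bis = (-16.0951,11.1618)
T_A = V + ((C−V)·d_A)·d_A = V + 3.9140·d_A = (-20.9053,2.2153)
T_B = V + ((C−V)·d_B)·d_B = V + 3.9140·d_B = (-25.6648,7.7564)
sweep = 180° − θ = 42.1465°

center=(-16.0951,11.1618) T_A=(-20.9053,2.2153) T_B=(-25.6648,7.7564) sweep=42.1465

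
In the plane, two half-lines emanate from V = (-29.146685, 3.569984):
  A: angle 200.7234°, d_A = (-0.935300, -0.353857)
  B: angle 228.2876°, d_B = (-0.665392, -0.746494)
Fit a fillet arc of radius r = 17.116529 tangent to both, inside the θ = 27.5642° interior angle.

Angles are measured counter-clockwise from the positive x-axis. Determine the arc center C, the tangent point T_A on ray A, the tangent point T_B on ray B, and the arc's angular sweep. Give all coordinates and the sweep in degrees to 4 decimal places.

bisector direction at 214.5055° = (-0.824072,-0.566485)
center distance |VC| = r/sin(θ/2) = 17.116529/sin(13.7821°) = 71.848740
C = V + |VC|·bis = (-88.3552,-37.1313)
T_A = V + ((C−V)·d_A)·d_A = V + 69.7801·d_A = (-94.4120,-21.1222)
T_B = V + ((C−V)·d_B)·d_B = V + 69.7801·d_B = (-75.5778,-48.5205)
sweep = 180° − θ = 152.4358°

center=(-88.3552,-37.1313) T_A=(-94.4120,-21.1222) T_B=(-75.5778,-48.5205) sweep=152.4358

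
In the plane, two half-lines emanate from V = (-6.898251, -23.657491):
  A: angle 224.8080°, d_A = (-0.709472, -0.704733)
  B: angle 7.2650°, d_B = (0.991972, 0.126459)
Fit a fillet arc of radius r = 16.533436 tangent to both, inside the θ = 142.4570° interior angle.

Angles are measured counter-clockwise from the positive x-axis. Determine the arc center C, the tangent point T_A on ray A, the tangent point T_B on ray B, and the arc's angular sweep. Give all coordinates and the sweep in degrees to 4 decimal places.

center=(0.7667,-39.3476) T_A=(-10.8850,-27.6176) T_B=(-1.3241,-22.9469) sweep=37.5430

bisector direction at 296.0365° = (0.438944,-0.898515)
center distance |VC| = r/sin(θ/2) = 16.533436/sin(71.2285°) = 17.462264
C = V + |VC|·bis = (0.7667,-39.3476)
T_A = V + ((C−V)·d_A)·d_A = V + 5.6193·d_A = (-10.8850,-27.6176)
T_B = V + ((C−V)·d_B)·d_B = V + 5.6193·d_B = (-1.3241,-22.9469)
sweep = 180° − θ = 37.5430°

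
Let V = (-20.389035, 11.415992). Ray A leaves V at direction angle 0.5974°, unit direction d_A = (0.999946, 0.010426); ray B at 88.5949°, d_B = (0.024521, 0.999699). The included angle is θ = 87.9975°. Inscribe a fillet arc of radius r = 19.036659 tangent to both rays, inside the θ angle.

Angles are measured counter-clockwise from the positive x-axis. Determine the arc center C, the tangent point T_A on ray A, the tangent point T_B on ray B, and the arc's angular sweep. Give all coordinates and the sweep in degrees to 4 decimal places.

center=(-0.8747,30.6572) T_A=(-0.6762,11.6215) T_B=(-19.9056,31.1240) sweep=92.0025

bisector direction at 44.5962° = (0.712073,0.702105)
center distance |VC| = r/sin(θ/2) = 19.036659/sin(43.9988°) = 27.404966
C = V + |VC|·bis = (-0.8747,30.6572)
T_A = V + ((C−V)·d_A)·d_A = V + 19.7139·d_A = (-0.6762,11.6215)
T_B = V + ((C−V)·d_B)·d_B = V + 19.7139·d_B = (-19.9056,31.1240)
sweep = 180° − θ = 92.0025°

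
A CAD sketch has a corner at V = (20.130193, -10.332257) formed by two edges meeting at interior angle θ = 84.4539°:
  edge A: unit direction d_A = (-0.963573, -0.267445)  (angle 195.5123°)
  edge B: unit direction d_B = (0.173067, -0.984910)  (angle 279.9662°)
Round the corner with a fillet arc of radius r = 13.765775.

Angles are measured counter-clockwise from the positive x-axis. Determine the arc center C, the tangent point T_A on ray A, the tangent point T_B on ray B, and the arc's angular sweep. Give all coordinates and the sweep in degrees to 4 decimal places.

center=(9.1971,-27.6530) T_A=(5.5155,-14.3887) T_B=(22.7551,-25.2706) sweep=95.5461

bisector direction at 237.7392° = (-0.533773,-0.845628)
center distance |VC| = r/sin(θ/2) = 13.765775/sin(42.2270°) = 20.482682
C = V + |VC|·bis = (9.1971,-27.6530)
T_A = V + ((C−V)·d_A)·d_A = V + 15.1672·d_A = (5.5155,-14.3887)
T_B = V + ((C−V)·d_B)·d_B = V + 15.1672·d_B = (22.7551,-25.2706)
sweep = 180° − θ = 95.5461°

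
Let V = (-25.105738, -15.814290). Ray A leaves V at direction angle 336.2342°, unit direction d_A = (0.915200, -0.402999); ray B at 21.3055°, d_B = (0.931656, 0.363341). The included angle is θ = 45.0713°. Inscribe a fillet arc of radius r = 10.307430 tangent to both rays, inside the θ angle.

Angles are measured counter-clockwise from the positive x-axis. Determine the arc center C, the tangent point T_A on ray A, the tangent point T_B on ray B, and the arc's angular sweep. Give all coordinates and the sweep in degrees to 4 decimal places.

center=(1.7823,-16.3917) T_A=(-2.3716,-25.8250) T_B=(-1.9628,-6.7887) sweep=134.9287

bisector direction at 358.7699° = (0.999770,-0.021469)
center distance |VC| = r/sin(θ/2) = 10.307430/sin(22.5357°) = 26.894219
C = V + |VC|·bis = (1.7823,-16.3917)
T_A = V + ((C−V)·d_A)·d_A = V + 24.8406·d_A = (-2.3716,-25.8250)
T_B = V + ((C−V)·d_B)·d_B = V + 24.8406·d_B = (-1.9628,-6.7887)
sweep = 180° − θ = 134.9287°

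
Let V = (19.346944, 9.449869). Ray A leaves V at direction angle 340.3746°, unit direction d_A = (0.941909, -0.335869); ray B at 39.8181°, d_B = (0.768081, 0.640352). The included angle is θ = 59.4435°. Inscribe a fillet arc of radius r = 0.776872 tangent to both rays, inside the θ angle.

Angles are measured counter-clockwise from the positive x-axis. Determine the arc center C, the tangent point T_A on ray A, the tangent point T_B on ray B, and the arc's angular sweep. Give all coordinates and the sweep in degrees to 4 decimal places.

center=(20.8896,9.7246) T_A=(20.6287,8.9928) T_B=(20.3921,10.3213) sweep=120.5565

bisector direction at 10.0963° = (0.984514,0.175304)
center distance |VC| = r/sin(θ/2) = 0.776872/sin(29.7218°) = 1.566943
C = V + |VC|·bis = (20.8896,9.7246)
T_A = V + ((C−V)·d_A)·d_A = V + 1.3608·d_A = (20.6287,8.9928)
T_B = V + ((C−V)·d_B)·d_B = V + 1.3608·d_B = (20.3921,10.3213)
sweep = 180° − θ = 120.5565°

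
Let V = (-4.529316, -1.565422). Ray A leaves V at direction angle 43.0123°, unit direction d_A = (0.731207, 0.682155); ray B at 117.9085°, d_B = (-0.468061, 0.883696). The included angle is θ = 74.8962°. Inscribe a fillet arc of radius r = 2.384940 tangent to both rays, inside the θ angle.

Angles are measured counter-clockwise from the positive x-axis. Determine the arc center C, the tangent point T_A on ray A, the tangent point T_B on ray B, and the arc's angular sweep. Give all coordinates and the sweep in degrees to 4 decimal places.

bisector direction at 80.4604° = (0.165729,0.986171)
center distance |VC| = r/sin(θ/2) = 2.384940/sin(37.4481°) = 3.922324
C = V + |VC|·bis = (-3.8793,2.3027)
T_A = V + ((C−V)·d_A)·d_A = V + 3.1140·d_A = (-2.2524,0.5588)
T_B = V + ((C−V)·d_B)·d_B = V + 3.1140·d_B = (-5.9868,1.1864)
sweep = 180° − θ = 105.1038°

center=(-3.8793,2.3027) T_A=(-2.2524,0.5588) T_B=(-5.9868,1.1864) sweep=105.1038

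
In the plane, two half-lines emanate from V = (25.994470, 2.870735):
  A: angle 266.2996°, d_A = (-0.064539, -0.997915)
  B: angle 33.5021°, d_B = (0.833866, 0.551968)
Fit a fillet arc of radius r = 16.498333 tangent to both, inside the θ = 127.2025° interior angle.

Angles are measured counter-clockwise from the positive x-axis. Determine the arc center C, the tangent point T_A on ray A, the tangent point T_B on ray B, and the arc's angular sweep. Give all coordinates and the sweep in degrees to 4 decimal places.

center=(41.9299,-6.3664) T_A=(25.4659,-5.3016) T_B=(32.8233,7.3910) sweep=52.7975

bisector direction at 329.9009° = (0.865159,-0.501498)
center distance |VC| = r/sin(θ/2) = 16.498333/sin(63.6013°) = 18.419044
C = V + |VC|·bis = (41.9299,-6.3664)
T_A = V + ((C−V)·d_A)·d_A = V + 8.1894·d_A = (25.4659,-5.3016)
T_B = V + ((C−V)·d_B)·d_B = V + 8.1894·d_B = (32.8233,7.3910)
sweep = 180° − θ = 52.7975°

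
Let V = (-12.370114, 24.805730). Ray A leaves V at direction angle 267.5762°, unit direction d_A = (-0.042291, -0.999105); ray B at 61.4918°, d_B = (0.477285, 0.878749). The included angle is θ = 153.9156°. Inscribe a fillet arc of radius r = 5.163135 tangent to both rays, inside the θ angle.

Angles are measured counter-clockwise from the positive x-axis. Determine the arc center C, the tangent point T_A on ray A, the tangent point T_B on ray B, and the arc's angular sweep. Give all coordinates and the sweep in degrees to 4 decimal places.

bisector direction at 344.5340° = (0.963789,-0.266666)
center distance |VC| = r/sin(θ/2) = 5.163135/sin(76.9578°) = 5.299849
C = V + |VC|·bis = (-7.2622,23.3924)
T_A = V + ((C−V)·d_A)·d_A = V + 1.1960·d_A = (-12.4207,23.6108)
T_B = V + ((C−V)·d_B)·d_B = V + 1.1960·d_B = (-11.7993,25.8567)
sweep = 180° − θ = 26.0844°

center=(-7.2622,23.3924) T_A=(-12.4207,23.6108) T_B=(-11.7993,25.8567) sweep=26.0844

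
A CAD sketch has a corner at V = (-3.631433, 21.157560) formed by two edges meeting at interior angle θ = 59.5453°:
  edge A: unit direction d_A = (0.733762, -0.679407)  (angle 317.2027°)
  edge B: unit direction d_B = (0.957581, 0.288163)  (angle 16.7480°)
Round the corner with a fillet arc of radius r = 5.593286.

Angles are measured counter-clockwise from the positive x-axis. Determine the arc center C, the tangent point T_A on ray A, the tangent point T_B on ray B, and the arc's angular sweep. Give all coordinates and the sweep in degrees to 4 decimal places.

bisector direction at 346.9753° = (0.974273,-0.225370)
center distance |VC| = r/sin(θ/2) = 5.593286/sin(29.7726°) = 11.264076
C = V + |VC|·bis = (7.3429,18.6190)
T_A = V + ((C−V)·d_A)·d_A = V + 9.7772·d_A = (3.5427,14.5148)
T_B = V + ((C−V)·d_B)·d_B = V + 9.7772·d_B = (5.7311,23.9750)
sweep = 180° − θ = 120.4547°

center=(7.3429,18.6190) T_A=(3.5427,14.5148) T_B=(5.7311,23.9750) sweep=120.4547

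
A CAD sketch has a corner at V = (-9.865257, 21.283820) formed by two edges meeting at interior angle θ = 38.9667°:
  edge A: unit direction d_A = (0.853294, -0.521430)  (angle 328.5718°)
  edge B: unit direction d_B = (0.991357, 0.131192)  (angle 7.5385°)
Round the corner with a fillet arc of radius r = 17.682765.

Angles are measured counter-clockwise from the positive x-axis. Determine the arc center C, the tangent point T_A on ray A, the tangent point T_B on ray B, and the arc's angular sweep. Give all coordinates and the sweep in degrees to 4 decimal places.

center=(42.0033,10.3110) T_A=(32.7830,-4.7776) T_B=(39.6835,27.8409) sweep=141.0333

bisector direction at 348.0552° = (0.978347,-0.206970)
center distance |VC| = r/sin(θ/2) = 17.682765/sin(19.4834°) = 53.016551
C = V + |VC|·bis = (42.0033,10.3110)
T_A = V + ((C−V)·d_A)·d_A = V + 49.9807·d_A = (32.7830,-4.7776)
T_B = V + ((C−V)·d_B)·d_B = V + 49.9807·d_B = (39.6835,27.8409)
sweep = 180° − θ = 141.0333°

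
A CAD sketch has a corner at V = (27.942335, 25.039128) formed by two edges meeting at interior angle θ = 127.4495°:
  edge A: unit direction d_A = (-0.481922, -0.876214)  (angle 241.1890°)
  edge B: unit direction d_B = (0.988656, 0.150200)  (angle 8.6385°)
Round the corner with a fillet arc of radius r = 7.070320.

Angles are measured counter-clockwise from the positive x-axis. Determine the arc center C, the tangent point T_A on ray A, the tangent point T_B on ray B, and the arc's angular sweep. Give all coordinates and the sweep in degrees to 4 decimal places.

bisector direction at 304.9137° = (0.572343,-0.820015)
center distance |VC| = r/sin(θ/2) = 7.070320/sin(63.7248°) = 7.885018
C = V + |VC|·bis = (32.4553,18.5733)
T_A = V + ((C−V)·d_A)·d_A = V + 3.4906·d_A = (26.2602,21.9806)
T_B = V + ((C−V)·d_B)·d_B = V + 3.4906·d_B = (31.3933,25.5634)
sweep = 180° − θ = 52.5505°

center=(32.4553,18.5733) T_A=(26.2602,21.9806) T_B=(31.3933,25.5634) sweep=52.5505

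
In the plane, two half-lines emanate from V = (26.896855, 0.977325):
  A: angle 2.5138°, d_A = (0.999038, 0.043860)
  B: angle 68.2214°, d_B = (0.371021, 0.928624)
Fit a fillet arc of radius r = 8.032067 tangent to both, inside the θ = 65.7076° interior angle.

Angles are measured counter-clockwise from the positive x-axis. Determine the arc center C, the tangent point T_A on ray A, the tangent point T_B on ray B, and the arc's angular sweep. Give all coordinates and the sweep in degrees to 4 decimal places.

bisector direction at 35.3676° = (0.815455,0.578820)
center distance |VC| = r/sin(θ/2) = 8.032067/sin(32.8538°) = 14.805728
C = V + |VC|·bis = (38.9703,9.5472)
T_A = V + ((C−V)·d_A)·d_A = V + 12.4377·d_A = (39.3226,1.5228)
T_B = V + ((C−V)·d_B)·d_B = V + 12.4377·d_B = (31.5115,12.5272)
sweep = 180° − θ = 114.2924°

center=(38.9703,9.5472) T_A=(39.3226,1.5228) T_B=(31.5115,12.5272) sweep=114.2924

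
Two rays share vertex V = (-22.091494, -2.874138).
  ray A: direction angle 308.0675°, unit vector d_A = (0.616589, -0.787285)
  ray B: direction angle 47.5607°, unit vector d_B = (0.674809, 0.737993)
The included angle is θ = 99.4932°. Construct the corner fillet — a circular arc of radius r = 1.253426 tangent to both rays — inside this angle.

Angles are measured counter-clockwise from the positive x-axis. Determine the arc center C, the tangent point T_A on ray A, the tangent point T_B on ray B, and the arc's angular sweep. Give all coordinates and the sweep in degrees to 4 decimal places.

center=(-20.4503,-2.9368) T_A=(-21.4372,-3.7096) T_B=(-21.3754,-2.0910) sweep=80.5068

bisector direction at 357.8141° = (0.999272,-0.038142)
center distance |VC| = r/sin(θ/2) = 1.253426/sin(49.7466°) = 1.642342
C = V + |VC|·bis = (-20.4503,-2.9368)
T_A = V + ((C−V)·d_A)·d_A = V + 1.0612·d_A = (-21.4372,-3.7096)
T_B = V + ((C−V)·d_B)·d_B = V + 1.0612·d_B = (-21.3754,-2.0910)
sweep = 180° − θ = 80.5068°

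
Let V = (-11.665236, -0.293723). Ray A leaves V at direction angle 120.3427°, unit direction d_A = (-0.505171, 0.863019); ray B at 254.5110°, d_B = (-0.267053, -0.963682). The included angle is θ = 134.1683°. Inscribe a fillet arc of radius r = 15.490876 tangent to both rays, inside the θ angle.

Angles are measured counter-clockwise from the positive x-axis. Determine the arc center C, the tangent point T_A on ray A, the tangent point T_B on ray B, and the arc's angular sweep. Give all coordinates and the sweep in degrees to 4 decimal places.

center=(-28.3424,-2.4676) T_A=(-14.9734,5.3579) T_B=(-13.4141,-6.6045) sweep=45.8317

bisector direction at 187.4268° = (-0.991611,-0.129260)
center distance |VC| = r/sin(θ/2) = 15.490876/sin(67.0841°) = 16.818207
C = V + |VC|·bis = (-28.3424,-2.4676)
T_A = V + ((C−V)·d_A)·d_A = V + 6.5487·d_A = (-14.9734,5.3579)
T_B = V + ((C−V)·d_B)·d_B = V + 6.5487·d_B = (-13.4141,-6.6045)
sweep = 180° − θ = 45.8317°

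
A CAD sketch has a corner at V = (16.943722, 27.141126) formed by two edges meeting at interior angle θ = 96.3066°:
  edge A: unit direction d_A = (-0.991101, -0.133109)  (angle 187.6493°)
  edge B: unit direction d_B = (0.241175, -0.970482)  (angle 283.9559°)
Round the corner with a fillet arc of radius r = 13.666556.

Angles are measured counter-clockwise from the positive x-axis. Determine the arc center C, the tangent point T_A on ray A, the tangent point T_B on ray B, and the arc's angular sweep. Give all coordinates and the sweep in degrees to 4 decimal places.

bisector direction at 235.8026° = (-0.562046,-0.827106)
center distance |VC| = r/sin(θ/2) = 13.666556/sin(48.1533°) = 18.346033
C = V + |VC|·bis = (6.6324,11.9670)
T_A = V + ((C−V)·d_A)·d_A = V + 12.2394·d_A = (4.8133,25.5120)
T_B = V + ((C−V)·d_B)·d_B = V + 12.2394·d_B = (19.8956,15.2630)
sweep = 180° − θ = 83.6934°

center=(6.6324,11.9670) T_A=(4.8133,25.5120) T_B=(19.8956,15.2630) sweep=83.6934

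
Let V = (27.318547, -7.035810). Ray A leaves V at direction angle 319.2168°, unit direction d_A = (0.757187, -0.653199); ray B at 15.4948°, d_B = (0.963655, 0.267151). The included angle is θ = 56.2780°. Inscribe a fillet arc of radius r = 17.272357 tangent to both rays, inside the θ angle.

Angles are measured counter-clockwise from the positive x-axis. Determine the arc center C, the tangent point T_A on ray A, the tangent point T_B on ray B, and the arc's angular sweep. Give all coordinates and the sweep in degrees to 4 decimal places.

center=(63.0544,-15.0527) T_A=(51.7721,-28.1311) T_B=(58.4401,1.5919) sweep=123.7220

bisector direction at 347.3558° = (0.975748,-0.218896)
center distance |VC| = r/sin(θ/2) = 17.272357/sin(28.1390°) = 36.624066
C = V + |VC|·bis = (63.0544,-15.0527)
T_A = V + ((C−V)·d_A)·d_A = V + 32.2953·d_A = (51.7721,-28.1311)
T_B = V + ((C−V)·d_B)·d_B = V + 32.2953·d_B = (58.4401,1.5919)
sweep = 180° − θ = 123.7220°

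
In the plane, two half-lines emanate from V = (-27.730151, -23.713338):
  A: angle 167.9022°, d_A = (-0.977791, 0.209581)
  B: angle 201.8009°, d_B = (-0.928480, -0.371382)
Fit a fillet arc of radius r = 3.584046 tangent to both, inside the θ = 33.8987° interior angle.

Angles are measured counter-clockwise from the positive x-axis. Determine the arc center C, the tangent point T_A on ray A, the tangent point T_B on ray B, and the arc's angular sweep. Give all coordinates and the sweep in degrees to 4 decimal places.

bisector direction at 184.8515° = (-0.996417,-0.084574)
center distance |VC| = r/sin(θ/2) = 3.584046/sin(16.9493°) = 12.294078
C = V + |VC|·bis = (-39.9802,-24.7531)
T_A = V + ((C−V)·d_A)·d_A = V + 11.7601·d_A = (-39.2290,-21.2487)
T_B = V + ((C−V)·d_B)·d_B = V + 11.7601·d_B = (-38.6491,-28.0808)
sweep = 180° − θ = 146.1013°

center=(-39.9802,-24.7531) T_A=(-39.2290,-21.2487) T_B=(-38.6491,-28.0808) sweep=146.1013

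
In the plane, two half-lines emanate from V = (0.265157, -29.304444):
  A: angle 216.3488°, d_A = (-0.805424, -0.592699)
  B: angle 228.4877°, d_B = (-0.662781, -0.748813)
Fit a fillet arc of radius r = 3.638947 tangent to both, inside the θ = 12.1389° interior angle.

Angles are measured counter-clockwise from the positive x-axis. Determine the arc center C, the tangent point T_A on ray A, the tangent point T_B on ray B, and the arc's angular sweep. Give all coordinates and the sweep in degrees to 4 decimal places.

center=(-25.1422,-52.5194) T_A=(-27.2990,-49.5885) T_B=(-22.4173,-54.9312) sweep=167.8611

bisector direction at 222.4183° = (-0.738241,-0.674538)
center distance |VC| = r/sin(θ/2) = 3.638947/sin(6.0694°) = 34.416093
C = V + |VC|·bis = (-25.1422,-52.5194)
T_A = V + ((C−V)·d_A)·d_A = V + 34.2232·d_A = (-27.2990,-49.5885)
T_B = V + ((C−V)·d_B)·d_B = V + 34.2232·d_B = (-22.4173,-54.9312)
sweep = 180° − θ = 167.8611°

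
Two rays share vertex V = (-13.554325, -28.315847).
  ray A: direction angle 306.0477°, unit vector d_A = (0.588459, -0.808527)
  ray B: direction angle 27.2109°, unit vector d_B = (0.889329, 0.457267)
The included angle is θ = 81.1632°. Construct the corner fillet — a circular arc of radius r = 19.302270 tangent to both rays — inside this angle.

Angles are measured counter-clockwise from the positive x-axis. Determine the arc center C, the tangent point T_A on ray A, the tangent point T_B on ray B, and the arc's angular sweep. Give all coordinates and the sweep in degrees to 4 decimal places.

center=(15.3130,-35.1774) T_A=(-0.2934,-46.5360) T_B=(6.4867,-18.0113) sweep=98.8368

bisector direction at 346.6293° = (0.972894,-0.231250)
center distance |VC| = r/sin(θ/2) = 19.302270/sin(40.5816°) = 29.671590
C = V + |VC|·bis = (15.3130,-35.1774)
T_A = V + ((C−V)·d_A)·d_A = V + 22.5350·d_A = (-0.2934,-46.5360)
T_B = V + ((C−V)·d_B)·d_B = V + 22.5350·d_B = (6.4867,-18.0113)
sweep = 180° − θ = 98.8368°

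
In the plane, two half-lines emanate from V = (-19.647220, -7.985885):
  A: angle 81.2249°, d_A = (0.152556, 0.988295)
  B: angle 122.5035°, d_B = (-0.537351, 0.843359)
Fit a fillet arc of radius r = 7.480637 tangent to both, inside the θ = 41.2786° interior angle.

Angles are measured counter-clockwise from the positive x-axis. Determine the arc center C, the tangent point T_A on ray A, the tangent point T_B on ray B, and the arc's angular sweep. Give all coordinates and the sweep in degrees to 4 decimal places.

center=(-24.0104,12.7834) T_A=(-16.6174,11.6422) T_B=(-30.3193,8.7637) sweep=138.7214

bisector direction at 101.8642° = (-0.205593,0.978638)
center distance |VC| = r/sin(θ/2) = 7.480637/sin(20.6393°) = 21.222651
C = V + |VC|·bis = (-24.0104,12.7834)
T_A = V + ((C−V)·d_A)·d_A = V + 19.8605·d_A = (-16.6174,11.6422)
T_B = V + ((C−V)·d_B)·d_B = V + 19.8605·d_B = (-30.3193,8.7637)
sweep = 180° − θ = 138.7214°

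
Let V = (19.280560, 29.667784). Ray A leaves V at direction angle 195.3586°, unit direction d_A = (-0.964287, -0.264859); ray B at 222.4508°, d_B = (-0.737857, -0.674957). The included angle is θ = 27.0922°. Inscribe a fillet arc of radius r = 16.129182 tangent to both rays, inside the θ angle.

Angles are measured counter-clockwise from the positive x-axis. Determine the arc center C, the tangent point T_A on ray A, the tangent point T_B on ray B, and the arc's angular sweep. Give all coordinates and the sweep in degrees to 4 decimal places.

center=(-41.0022,-3.6165) T_A=(-45.2742,11.9366) T_B=(-30.1157,-15.5176) sweep=152.9078

bisector direction at 208.9047° = (-0.875425,-0.483354)
center distance |VC| = r/sin(θ/2) = 16.129182/sin(13.5461°) = 68.861135
C = V + |VC|·bis = (-41.0022,-3.6165)
T_A = V + ((C−V)·d_A)·d_A = V + 66.9455·d_A = (-45.2742,11.9366)
T_B = V + ((C−V)·d_B)·d_B = V + 66.9455·d_B = (-30.1157,-15.5176)
sweep = 180° − θ = 152.9078°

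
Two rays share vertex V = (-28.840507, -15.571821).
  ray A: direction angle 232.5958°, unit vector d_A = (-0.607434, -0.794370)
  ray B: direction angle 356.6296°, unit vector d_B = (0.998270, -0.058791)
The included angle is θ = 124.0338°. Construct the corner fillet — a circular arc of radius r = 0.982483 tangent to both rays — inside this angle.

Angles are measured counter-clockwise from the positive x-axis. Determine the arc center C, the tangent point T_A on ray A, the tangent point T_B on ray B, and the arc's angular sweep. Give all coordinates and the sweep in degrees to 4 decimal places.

bisector direction at 294.6127° = (0.416482,-0.909144)
center distance |VC| = r/sin(θ/2) = 0.982483/sin(62.0169°) = 1.112556
C = V + |VC|·bis = (-28.3771,-16.5833)
T_A = V + ((C−V)·d_A)·d_A = V + 0.5220·d_A = (-29.1576,-15.9865)
T_B = V + ((C−V)·d_B)·d_B = V + 0.5220·d_B = (-28.3194,-15.6025)
sweep = 180° − θ = 55.9662°

center=(-28.3771,-16.5833) T_A=(-29.1576,-15.9865) T_B=(-28.3194,-15.6025) sweep=55.9662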